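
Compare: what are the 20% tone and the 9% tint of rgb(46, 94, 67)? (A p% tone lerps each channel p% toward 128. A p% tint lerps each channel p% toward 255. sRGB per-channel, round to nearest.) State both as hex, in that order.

#3e654f, #416c54

20% tone:
  R: 46 + 0.2×(128−46) = 46 + 16.4 = 62.4 → 62
  G: 94 + 0.2×(128−94) = 94 + 6.8 = 100.8 → 101
  B: 67 + 12.2 = 79.2 → 79
  → #3e654f
9% tint:
  R: 46 + 18.81 = 64.81 → 65
  G: 94 + 14.49 = 108.49 → 108
  B: 67 + 0.09×(255−67) = 67 + 16.92 = 83.92 → 84
  → #416c54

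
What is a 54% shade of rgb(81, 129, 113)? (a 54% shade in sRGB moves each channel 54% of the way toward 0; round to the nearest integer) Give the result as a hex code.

#253B34

Lerp each channel 54% toward 0:
  R: 81 − 43.74 = 37.26 → 37
  G: 129 + 0.54×(0−129) = 129 − 69.66 = 59.34 → 59
  B: 113 − 61.02 = 51.98 → 52
rgb(37, 59, 52) = #253B34.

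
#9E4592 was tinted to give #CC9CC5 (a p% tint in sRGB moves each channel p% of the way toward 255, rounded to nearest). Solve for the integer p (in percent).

47%

#9E4592 is rgb(158, 69, 146); #CC9CC5 is rgb(204, 156, 197).
On the G channel (widest range): 156 ≈ 69 + (p/100)(255 − 69), so p ≈ 100×(156 − 69)/(255 − 69) = 8700/186 = 46.77.
p = 47 reproduces all three channels after rounding.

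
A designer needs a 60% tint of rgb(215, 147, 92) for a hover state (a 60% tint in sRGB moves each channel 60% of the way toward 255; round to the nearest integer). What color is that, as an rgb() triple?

Per channel, c → c + 0.6(255 − c):
  R: 215 + 0.6×(255−215) = 215 + 24 = 239 → 239
  G: 147 + 64.8 = 211.8 → 212
  B: 92 + 0.6×(255−92) = 92 + 97.8 = 189.8 → 190

rgb(239, 212, 190)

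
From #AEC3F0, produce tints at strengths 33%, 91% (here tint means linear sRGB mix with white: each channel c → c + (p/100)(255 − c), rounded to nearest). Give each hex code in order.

#C9D7F5, #F8FAFE

#AEC3F0 is rgb(174, 195, 240).
33%: (174 + 26.73 = 200.73→201, 195 + 19.8 = 214.8→215, 240 + 4.95 = 244.95→245) → #C9D7F5
91%: (174 + 73.71 = 247.71→248, 195 + 54.6 = 249.6→250, 240 + 13.65 = 253.65→254) → #F8FAFE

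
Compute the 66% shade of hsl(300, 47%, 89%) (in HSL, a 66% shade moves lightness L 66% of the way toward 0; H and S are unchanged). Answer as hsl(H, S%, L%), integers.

hsl(300, 47%, 30%)

L moves 66% from 89 toward 0: 89 − 58.74 = 30.26 → 30.
H and S are unchanged.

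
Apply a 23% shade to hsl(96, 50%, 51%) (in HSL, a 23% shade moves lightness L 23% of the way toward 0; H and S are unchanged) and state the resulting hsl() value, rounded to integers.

hsl(96, 50%, 39%)

L moves 23% from 51 toward 0: 51 − 11.73 = 39.27 → 39.
H and S are unchanged.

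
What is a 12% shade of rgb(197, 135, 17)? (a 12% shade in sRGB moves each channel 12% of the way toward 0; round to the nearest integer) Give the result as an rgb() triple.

Per channel, c → c + 0.12(0 − c):
  R: 197 + 0.12×(0−197) = 197 − 23.64 = 173.36 → 173
  G: 135 − 16.2 = 118.8 → 119
  B: 17 + 0.12×(0−17) = 17 − 2.04 = 14.96 → 15

rgb(173, 119, 15)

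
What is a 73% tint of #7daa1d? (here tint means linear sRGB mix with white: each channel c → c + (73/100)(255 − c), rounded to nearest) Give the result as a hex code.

#dce8c2

#7daa1d is rgb(125, 170, 29).
Lerp each channel 73% toward 255:
  R: 125 + 94.9 = 219.9 → 220
  G: 170 + 62.05 = 232.05 → 232
  B: 29 + 164.98 = 193.98 → 194
rgb(220, 232, 194) = #dce8c2.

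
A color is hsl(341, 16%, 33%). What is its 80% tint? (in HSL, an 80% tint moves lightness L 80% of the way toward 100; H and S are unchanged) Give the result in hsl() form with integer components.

hsl(341, 16%, 87%)

L moves 80% from 33 toward 100: 33 + 53.6 = 86.6 → 87.
H and S are unchanged.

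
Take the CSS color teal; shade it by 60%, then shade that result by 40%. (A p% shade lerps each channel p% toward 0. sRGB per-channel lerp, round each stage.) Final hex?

CSS teal is rgb(0, 128, 128).
A 60% shade moves each channel 60% toward 0:
  R: 0 + 0.6×(0−0) = 0 + 0 = 0 → 0
  G: 128 + 0.6×(0−128) = 128 − 76.8 = 51.2 → 51
  B: 128 − 76.8 = 51.2 → 51
After the shade: rgb(0, 51, 51) = #003333.
A 40% shade moves each channel 40% toward 0:
  R: 0 + 0.4×(0−0) = 0 + 0 = 0 → 0
  G: 51 + 0.4×(0−51) = 51 − 20.4 = 30.6 → 31
  B: 51 + 0.4×(0−51) = 51 − 20.4 = 30.6 → 31
rgb(0, 31, 31) = #001f1f.

#001f1f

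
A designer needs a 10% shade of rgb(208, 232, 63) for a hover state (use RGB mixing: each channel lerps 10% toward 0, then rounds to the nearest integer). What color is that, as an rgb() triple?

rgb(187, 209, 57)

Per channel, c → c + 0.1(0 − c):
  R: 208 + 0.1×(0−208) = 208 − 20.8 = 187.2 → 187
  G: 232 − 23.2 = 208.8 → 209
  B: 63 − 6.3 = 56.7 → 57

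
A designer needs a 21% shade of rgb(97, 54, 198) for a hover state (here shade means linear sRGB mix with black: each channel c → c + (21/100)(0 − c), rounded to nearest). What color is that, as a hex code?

#4d2b9c

Lerp each channel 21% toward 0:
  R: 97 + 0.21×(0−97) = 97 − 20.37 = 76.63 → 77
  G: 54 − 11.34 = 42.66 → 43
  B: 198 − 41.58 = 156.42 → 156
rgb(77, 43, 156) = #4d2b9c.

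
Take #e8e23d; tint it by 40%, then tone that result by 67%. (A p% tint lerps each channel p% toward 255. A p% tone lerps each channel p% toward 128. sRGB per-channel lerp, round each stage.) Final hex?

#e8e23d is rgb(232, 226, 61).
Per channel, c → c + 0.4(255 − c):
  R: 232 + 0.4×(255−232) = 232 + 9.2 = 241.2 → 241
  G: 226 + 11.6 = 237.6 → 238
  B: 61 + 77.6 = 138.6 → 139
After the tint: rgb(241, 238, 139) = #f1ee8b.
Lerp each channel 67% toward 128:
  R: 241 + 0.67×(128−241) = 241 − 75.71 = 165.29 → 165
  G: 238 − 73.7 = 164.3 → 164
  B: 139 + 0.67×(128−139) = 139 − 7.37 = 131.63 → 132
rgb(165, 164, 132) = #a5a484.

#a5a484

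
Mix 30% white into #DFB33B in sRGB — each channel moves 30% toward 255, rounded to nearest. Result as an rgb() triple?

#DFB33B is rgb(223, 179, 59).
Per channel, c → c + 0.3(255 − c):
  R: 223 + 0.3×(255−223) = 223 + 9.6 = 232.6 → 233
  G: 179 + 22.8 = 201.8 → 202
  B: 59 + 0.3×(255−59) = 59 + 58.8 = 117.8 → 118

rgb(233, 202, 118)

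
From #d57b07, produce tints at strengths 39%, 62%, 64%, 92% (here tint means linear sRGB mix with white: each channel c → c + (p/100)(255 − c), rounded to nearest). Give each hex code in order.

#d57b07 is rgb(213, 123, 7).
39%: (213 + 16.38 = 229.38→229, 123 + 51.48 = 174.48→174, 7 + 96.72 = 103.72→104) → #e5ae68
62%: (213 + 26.04 = 239.04→239, 123 + 81.84 = 204.84→205, 7 + 153.76 = 160.76→161) → #efcda1
64%: (213 + 26.88 = 239.88→240, 123 + 84.48 = 207.48→207, 7 + 158.72 = 165.72→166) → #f0cfa6
92%: (213 + 38.64 = 251.64→252, 123 + 121.44 = 244.44→244, 7 + 228.16 = 235.16→235) → #fcf4eb

#e5ae68, #efcda1, #f0cfa6, #fcf4eb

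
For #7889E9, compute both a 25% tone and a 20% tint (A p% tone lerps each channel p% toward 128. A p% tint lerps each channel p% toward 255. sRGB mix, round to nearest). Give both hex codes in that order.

#7889E9 is rgb(120, 137, 233).
25% tone:
  R: 120 + 2 = 122 → 122
  G: 137 + 0.25×(128−137) = 137 − 2.25 = 134.75 → 135
  B: 233 + 0.25×(128−233) = 233 − 26.25 = 206.75 → 207
  → #7A87CF
20% tint:
  R: 120 + 0.2×(255−120) = 120 + 27 = 147 → 147
  G: 137 + 0.2×(255−137) = 137 + 23.6 = 160.6 → 161
  B: 233 + 4.4 = 237.4 → 237
  → #93A1ED

#7A87CF, #93A1ED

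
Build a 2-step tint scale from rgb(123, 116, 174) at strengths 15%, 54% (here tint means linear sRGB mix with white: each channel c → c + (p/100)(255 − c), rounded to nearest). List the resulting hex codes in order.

15%: (123 + 19.8 = 142.8→143, 116 + 20.85 = 136.85→137, 174 + 12.15 = 186.15→186) → #8F89BA
54%: (123 + 71.28 = 194.28→194, 116 + 75.06 = 191.06→191, 174 + 43.74 = 217.74→218) → #C2BFDA

#8F89BA, #C2BFDA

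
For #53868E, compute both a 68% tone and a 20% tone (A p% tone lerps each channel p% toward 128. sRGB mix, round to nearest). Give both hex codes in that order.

#53868E is rgb(83, 134, 142).
68% tone:
  R: 83 + 0.68×(128−83) = 83 + 30.6 = 113.6 → 114
  G: 134 − 4.08 = 129.92 → 130
  B: 142 + 0.68×(128−142) = 142 − 9.52 = 132.48 → 132
  → #728284
20% tone:
  R: 83 + 0.2×(128−83) = 83 + 9 = 92 → 92
  G: 134 − 1.2 = 132.8 → 133
  B: 142 + 0.2×(128−142) = 142 − 2.8 = 139.2 → 139
  → #5C858B

#728284, #5C858B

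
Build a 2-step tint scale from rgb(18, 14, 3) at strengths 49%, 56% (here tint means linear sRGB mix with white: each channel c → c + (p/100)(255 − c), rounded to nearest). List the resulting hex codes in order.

#86847e, #979590

49%: (18 + 116.13 = 134.13→134, 14 + 118.09 = 132.09→132, 3 + 123.48 = 126.48→126) → #86847e
56%: (18 + 132.72 = 150.72→151, 14 + 134.96 = 148.96→149, 3 + 141.12 = 144.12→144) → #979590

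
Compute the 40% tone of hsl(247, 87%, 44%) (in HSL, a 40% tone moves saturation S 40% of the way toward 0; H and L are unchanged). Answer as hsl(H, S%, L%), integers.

hsl(247, 52%, 44%)

S moves 40% from 87 toward 0: 87 − 34.8 = 52.2 → 52.
H and L are unchanged.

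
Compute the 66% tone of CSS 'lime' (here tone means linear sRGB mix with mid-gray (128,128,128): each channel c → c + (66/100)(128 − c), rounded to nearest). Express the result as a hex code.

#54ab54

CSS lime is rgb(0, 255, 0).
A 66% tone moves each channel 66% toward 128:
  R: 0 + 0.66×(128−0) = 0 + 84.48 = 84.48 → 84
  G: 255 + 0.66×(128−255) = 255 − 83.82 = 171.18 → 171
  B: 0 + 0.66×(128−0) = 0 + 84.48 = 84.48 → 84
rgb(84, 171, 84) = #54ab54.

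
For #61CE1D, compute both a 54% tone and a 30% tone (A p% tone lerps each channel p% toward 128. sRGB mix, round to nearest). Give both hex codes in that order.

#61CE1D is rgb(97, 206, 29).
54% tone:
  R: 97 + 0.54×(128−97) = 97 + 16.74 = 113.74 → 114
  G: 206 − 42.12 = 163.88 → 164
  B: 29 + 53.46 = 82.46 → 82
  → #72A452
30% tone:
  R: 97 + 0.3×(128−97) = 97 + 9.3 = 106.3 → 106
  G: 206 + 0.3×(128−206) = 206 − 23.4 = 182.6 → 183
  B: 29 + 29.7 = 58.7 → 59
  → #6AB73B

#72A452, #6AB73B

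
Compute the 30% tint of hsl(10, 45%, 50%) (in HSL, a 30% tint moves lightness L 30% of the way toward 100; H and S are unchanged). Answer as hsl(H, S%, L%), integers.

hsl(10, 45%, 65%)

L moves 30% from 50 toward 100: 50 + 15 = 65 → 65.
H and S are unchanged.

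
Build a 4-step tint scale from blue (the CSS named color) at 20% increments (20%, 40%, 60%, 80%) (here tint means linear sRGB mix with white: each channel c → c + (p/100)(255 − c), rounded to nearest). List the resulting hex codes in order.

CSS blue is rgb(0, 0, 255).
20%: (0 + 51 = 51→51, 0 + 51 = 51→51, 255→255) → #3333ff
40%: (0 + 102 = 102→102, 0 + 102 = 102→102, 255→255) → #6666ff
60%: (0 + 153 = 153→153, 0 + 153 = 153→153, 255→255) → #9999ff
80%: (0 + 204 = 204→204, 0 + 204 = 204→204, 255→255) → #ccccff

#3333ff, #6666ff, #9999ff, #ccccff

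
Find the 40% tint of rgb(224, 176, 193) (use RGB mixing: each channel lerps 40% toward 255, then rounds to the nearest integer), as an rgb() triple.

Per channel, c → c + 0.4(255 − c):
  R: 224 + 12.4 = 236.4 → 236
  G: 176 + 31.6 = 207.6 → 208
  B: 193 + 24.8 = 217.8 → 218

rgb(236, 208, 218)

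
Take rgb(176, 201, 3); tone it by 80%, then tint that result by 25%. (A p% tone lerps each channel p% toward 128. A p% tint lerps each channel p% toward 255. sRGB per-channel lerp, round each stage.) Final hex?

#A7AB8D

Per channel, c → c + 0.8(128 − c):
  R: 176 + 0.8×(128−176) = 176 − 38.4 = 137.6 → 138
  G: 201 − 58.4 = 142.6 → 143
  B: 3 + 100 = 103 → 103
After the tone: rgb(138, 143, 103) = #8A8F67.
A 25% tint moves each channel 25% toward 255:
  R: 138 + 0.25×(255−138) = 138 + 29.25 = 167.25 → 167
  G: 143 + 28 = 171 → 171
  B: 103 + 38 = 141 → 141
rgb(167, 171, 141) = #A7AB8D.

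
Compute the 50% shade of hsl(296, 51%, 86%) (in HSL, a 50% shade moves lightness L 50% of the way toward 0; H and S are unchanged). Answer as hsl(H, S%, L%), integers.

hsl(296, 51%, 43%)

L moves 50% from 86 toward 0: 86 − 43 = 43 → 43.
H and S are unchanged.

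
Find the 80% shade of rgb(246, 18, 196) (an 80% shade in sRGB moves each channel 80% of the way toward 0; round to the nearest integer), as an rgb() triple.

An 80% shade moves each channel 80% toward 0:
  R: 246 + 0.8×(0−246) = 246 − 196.8 = 49.2 → 49
  G: 18 + 0.8×(0−18) = 18 − 14.4 = 3.6 → 4
  B: 196 − 156.8 = 39.2 → 39

rgb(49, 4, 39)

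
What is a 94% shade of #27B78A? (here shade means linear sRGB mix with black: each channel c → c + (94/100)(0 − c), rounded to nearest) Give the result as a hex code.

#27B78A is rgb(39, 183, 138).
Per channel, c → c + 0.94(0 − c):
  R: 39 + 0.94×(0−39) = 39 − 36.66 = 2.34 → 2
  G: 183 − 172.02 = 10.98 → 11
  B: 138 − 129.72 = 8.28 → 8
rgb(2, 11, 8) = #020B08.

#020B08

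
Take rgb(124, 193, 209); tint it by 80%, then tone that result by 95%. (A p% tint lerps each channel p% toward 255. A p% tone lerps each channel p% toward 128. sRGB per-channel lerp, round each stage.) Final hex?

Per channel, c → c + 0.8(255 − c):
  R: 124 + 0.8×(255−124) = 124 + 104.8 = 228.8 → 229
  G: 193 + 49.6 = 242.6 → 243
  B: 209 + 0.8×(255−209) = 209 + 36.8 = 245.8 → 246
After the tint: rgb(229, 243, 246) = #E5F3F6.
A 95% tone moves each channel 95% toward 128:
  R: 229 + 0.95×(128−229) = 229 − 95.95 = 133.05 → 133
  G: 243 + 0.95×(128−243) = 243 − 109.25 = 133.75 → 134
  B: 246 + 0.95×(128−246) = 246 − 112.1 = 133.9 → 134
rgb(133, 134, 134) = #858686.

#858686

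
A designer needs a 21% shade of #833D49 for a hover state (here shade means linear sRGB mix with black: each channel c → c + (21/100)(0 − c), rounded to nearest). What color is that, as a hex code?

#67303A

#833D49 is rgb(131, 61, 73).
Lerp each channel 21% toward 0:
  R: 131 + 0.21×(0−131) = 131 − 27.51 = 103.49 → 103
  G: 61 + 0.21×(0−61) = 61 − 12.81 = 48.19 → 48
  B: 73 − 15.33 = 57.67 → 58
rgb(103, 48, 58) = #67303A.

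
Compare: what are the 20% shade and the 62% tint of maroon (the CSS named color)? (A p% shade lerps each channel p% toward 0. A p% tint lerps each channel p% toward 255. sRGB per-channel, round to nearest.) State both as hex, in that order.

CSS maroon is rgb(128, 0, 0).
20% shade:
  R: 128 + 0.2×(0−128) = 128 − 25.6 = 102.4 → 102
  G: 0 + 0 = 0 → 0
  B: 0 + 0.2×(0−0) = 0 + 0 = 0 → 0
  → #660000
62% tint:
  R: 128 + 78.74 = 206.74 → 207
  G: 0 + 0.62×(255−0) = 0 + 158.1 = 158.1 → 158
  B: 0 + 158.1 = 158.1 → 158
  → #cf9e9e

#660000, #cf9e9e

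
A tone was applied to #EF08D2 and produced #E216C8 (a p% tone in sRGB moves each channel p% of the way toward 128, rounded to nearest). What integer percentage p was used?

12%

#EF08D2 is rgb(239, 8, 210); #E216C8 is rgb(226, 22, 200).
On the G channel (widest range): 22 ≈ 8 + (p/100)(128 − 8), so p ≈ 100×(22 − 8)/(128 − 8) = 1400/120 = 11.67.
p = 12 reproduces all three channels after rounding.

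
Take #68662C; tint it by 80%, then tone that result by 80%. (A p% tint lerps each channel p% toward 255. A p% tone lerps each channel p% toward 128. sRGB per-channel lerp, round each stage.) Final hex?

#68662C is rgb(104, 102, 44).
Per channel, c → c + 0.8(255 − c):
  R: 104 + 120.8 = 224.8 → 225
  G: 102 + 122.4 = 224.4 → 224
  B: 44 + 0.8×(255−44) = 44 + 168.8 = 212.8 → 213
After the tint: rgb(225, 224, 213) = #E1E0D5.
Lerp each channel 80% toward 128:
  R: 225 + 0.8×(128−225) = 225 − 77.6 = 147.4 → 147
  G: 224 − 76.8 = 147.2 → 147
  B: 213 − 68 = 145 → 145
rgb(147, 147, 145) = #939391.

#939391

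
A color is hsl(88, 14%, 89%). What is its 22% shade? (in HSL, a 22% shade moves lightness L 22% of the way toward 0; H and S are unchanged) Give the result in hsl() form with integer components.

L moves 22% from 89 toward 0: 89 − 19.58 = 69.42 → 69.
H and S are unchanged.

hsl(88, 14%, 69%)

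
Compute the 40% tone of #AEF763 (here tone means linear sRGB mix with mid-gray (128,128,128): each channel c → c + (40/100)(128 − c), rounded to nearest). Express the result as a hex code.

#9CC76F

#AEF763 is rgb(174, 247, 99).
A 40% tone moves each channel 40% toward 128:
  R: 174 − 18.4 = 155.6 → 156
  G: 247 − 47.6 = 199.4 → 199
  B: 99 + 0.4×(128−99) = 99 + 11.6 = 110.6 → 111
rgb(156, 199, 111) = #9CC76F.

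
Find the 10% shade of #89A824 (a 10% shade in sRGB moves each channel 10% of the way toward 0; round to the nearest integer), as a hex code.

#89A824 is rgb(137, 168, 36).
Per channel, c → c + 0.1(0 − c):
  R: 137 + 0.1×(0−137) = 137 − 13.7 = 123.3 → 123
  G: 168 + 0.1×(0−168) = 168 − 16.8 = 151.2 → 151
  B: 36 + 0.1×(0−36) = 36 − 3.6 = 32.4 → 32
rgb(123, 151, 32) = #7B9720.

#7B9720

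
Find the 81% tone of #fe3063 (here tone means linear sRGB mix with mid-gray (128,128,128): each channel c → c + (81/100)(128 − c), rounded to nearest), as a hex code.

#fe3063 is rgb(254, 48, 99).
Per channel, c → c + 0.81(128 − c):
  R: 254 + 0.81×(128−254) = 254 − 102.06 = 151.94 → 152
  G: 48 + 0.81×(128−48) = 48 + 64.8 = 112.8 → 113
  B: 99 + 23.49 = 122.49 → 122
rgb(152, 113, 122) = #98717a.

#98717a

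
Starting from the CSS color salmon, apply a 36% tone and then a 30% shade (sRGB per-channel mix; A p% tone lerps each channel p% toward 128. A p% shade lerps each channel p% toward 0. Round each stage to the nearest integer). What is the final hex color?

#905A53

CSS salmon is rgb(250, 128, 114).
Lerp each channel 36% toward 128:
  R: 250 − 43.92 = 206.08 → 206
  G: 128 + 0.36×(128−128) = 128 + 0 = 128 → 128
  B: 114 + 0.36×(128−114) = 114 + 5.04 = 119.04 → 119
After the tone: rgb(206, 128, 119) = #CE8077.
Per channel, c → c + 0.3(0 − c):
  R: 206 + 0.3×(0−206) = 206 − 61.8 = 144.2 → 144
  G: 128 − 38.4 = 89.6 → 90
  B: 119 − 35.7 = 83.3 → 83
rgb(144, 90, 83) = #905A53.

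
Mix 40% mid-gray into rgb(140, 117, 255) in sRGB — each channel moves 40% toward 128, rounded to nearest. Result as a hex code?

A 40% tone moves each channel 40% toward 128:
  R: 140 − 4.8 = 135.2 → 135
  G: 117 + 0.4×(128−117) = 117 + 4.4 = 121.4 → 121
  B: 255 − 50.8 = 204.2 → 204
rgb(135, 121, 204) = #8779cc.

#8779cc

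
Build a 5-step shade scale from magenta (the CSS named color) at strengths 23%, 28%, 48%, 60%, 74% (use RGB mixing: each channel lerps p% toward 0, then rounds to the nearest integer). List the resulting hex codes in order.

#C400C4, #B800B8, #850085, #660066, #420042

CSS magenta is rgb(255, 0, 255).
23%: (255 − 58.65 = 196.35→196, 0→0, 255 − 58.65 = 196.35→196) → #C400C4
28%: (255 − 71.4 = 183.6→184, 0→0, 255 − 71.4 = 183.6→184) → #B800B8
48%: (255 − 122.4 = 132.6→133, 0→0, 255 − 122.4 = 132.6→133) → #850085
60%: (255 − 153 = 102→102, 0→0, 255 − 153 = 102→102) → #660066
74%: (255 − 188.7 = 66.3→66, 0→0, 255 − 188.7 = 66.3→66) → #420042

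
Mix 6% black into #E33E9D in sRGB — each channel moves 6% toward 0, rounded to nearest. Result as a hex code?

#D53A94

#E33E9D is rgb(227, 62, 157).
Per channel, c → c + 0.06(0 − c):
  R: 227 − 13.62 = 213.38 → 213
  G: 62 + 0.06×(0−62) = 62 − 3.72 = 58.28 → 58
  B: 157 − 9.42 = 147.58 → 148
rgb(213, 58, 148) = #D53A94.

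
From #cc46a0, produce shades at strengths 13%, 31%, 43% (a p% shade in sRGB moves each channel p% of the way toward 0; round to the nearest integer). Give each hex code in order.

#b13d8b, #8d306e, #74285b

#cc46a0 is rgb(204, 70, 160).
13%: (204 − 26.52 = 177.48→177, 70 − 9.1 = 60.9→61, 160 − 20.8 = 139.2→139) → #b13d8b
31%: (204 − 63.24 = 140.76→141, 70 − 21.7 = 48.3→48, 160 − 49.6 = 110.4→110) → #8d306e
43%: (204 − 87.72 = 116.28→116, 70 − 30.1 = 39.9→40, 160 − 68.8 = 91.2→91) → #74285b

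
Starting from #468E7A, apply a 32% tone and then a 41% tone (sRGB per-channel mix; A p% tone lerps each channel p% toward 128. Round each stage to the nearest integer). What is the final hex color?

#69867E

#468E7A is rgb(70, 142, 122).
A 32% tone moves each channel 32% toward 128:
  R: 70 + 18.56 = 88.56 → 89
  G: 142 − 4.48 = 137.52 → 138
  B: 122 + 1.92 = 123.92 → 124
After the tone: rgb(89, 138, 124) = #598A7C.
A 41% tone moves each channel 41% toward 128:
  R: 89 + 15.99 = 104.99 → 105
  G: 138 + 0.41×(128−138) = 138 − 4.1 = 133.9 → 134
  B: 124 + 0.41×(128−124) = 124 + 1.64 = 125.64 → 126
rgb(105, 134, 126) = #69867E.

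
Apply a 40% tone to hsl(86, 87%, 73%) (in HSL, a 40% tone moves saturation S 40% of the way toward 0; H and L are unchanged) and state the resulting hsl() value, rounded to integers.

S moves 40% from 87 toward 0: 87 − 34.8 = 52.2 → 52.
H and L are unchanged.

hsl(86, 52%, 73%)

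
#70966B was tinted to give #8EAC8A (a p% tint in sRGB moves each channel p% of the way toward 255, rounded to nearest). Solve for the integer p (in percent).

21%

#70966B is rgb(112, 150, 107); #8EAC8A is rgb(142, 172, 138).
On the B channel (widest range): 138 ≈ 107 + (p/100)(255 − 107), so p ≈ 100×(138 − 107)/(255 − 107) = 3100/148 = 20.95.
p = 21 reproduces all three channels after rounding.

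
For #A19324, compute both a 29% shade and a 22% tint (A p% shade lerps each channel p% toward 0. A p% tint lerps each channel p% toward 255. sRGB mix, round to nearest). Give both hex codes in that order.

#72681A, #B6AB54

#A19324 is rgb(161, 147, 36).
29% shade:
  R: 161 − 46.69 = 114.31 → 114
  G: 147 + 0.29×(0−147) = 147 − 42.63 = 104.37 → 104
  B: 36 + 0.29×(0−36) = 36 − 10.44 = 25.56 → 26
  → #72681A
22% tint:
  R: 161 + 20.68 = 181.68 → 182
  G: 147 + 23.76 = 170.76 → 171
  B: 36 + 0.22×(255−36) = 36 + 48.18 = 84.18 → 84
  → #B6AB54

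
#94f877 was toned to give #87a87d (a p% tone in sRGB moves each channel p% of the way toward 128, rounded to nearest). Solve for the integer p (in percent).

#94f877 is rgb(148, 248, 119); #87a87d is rgb(135, 168, 125).
On the G channel (widest range): 168 ≈ 248 + (p/100)(128 − 248), so p ≈ 100×(168 − 248)/(128 − 248) = -8000/-120 = 66.67.
p = 67 reproduces all three channels after rounding.

67%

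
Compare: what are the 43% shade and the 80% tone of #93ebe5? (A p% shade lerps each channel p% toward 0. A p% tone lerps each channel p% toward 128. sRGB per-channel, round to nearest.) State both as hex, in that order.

#93ebe5 is rgb(147, 235, 229).
43% shade:
  R: 147 − 63.21 = 83.79 → 84
  G: 235 + 0.43×(0−235) = 235 − 101.05 = 133.95 → 134
  B: 229 + 0.43×(0−229) = 229 − 98.47 = 130.53 → 131
  → #548683
80% tone:
  R: 147 + 0.8×(128−147) = 147 − 15.2 = 131.8 → 132
  G: 235 + 0.8×(128−235) = 235 − 85.6 = 149.4 → 149
  B: 229 + 0.8×(128−229) = 229 − 80.8 = 148.2 → 148
  → #849594

#548683, #849594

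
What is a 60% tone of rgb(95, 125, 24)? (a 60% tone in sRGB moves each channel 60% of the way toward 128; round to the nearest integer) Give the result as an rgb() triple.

rgb(115, 127, 86)

Lerp each channel 60% toward 128:
  R: 95 + 0.6×(128−95) = 95 + 19.8 = 114.8 → 115
  G: 125 + 0.6×(128−125) = 125 + 1.8 = 126.8 → 127
  B: 24 + 0.6×(128−24) = 24 + 62.4 = 86.4 → 86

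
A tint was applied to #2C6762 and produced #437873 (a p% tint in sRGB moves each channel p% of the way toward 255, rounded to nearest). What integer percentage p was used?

11%

#2C6762 is rgb(44, 103, 98); #437873 is rgb(67, 120, 115).
On the R channel (widest range): 67 ≈ 44 + (p/100)(255 − 44), so p ≈ 100×(67 − 44)/(255 − 44) = 2300/211 = 10.90.
p = 11 reproduces all three channels after rounding.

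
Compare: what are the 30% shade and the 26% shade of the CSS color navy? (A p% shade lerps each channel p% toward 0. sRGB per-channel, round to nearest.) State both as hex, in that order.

CSS navy is rgb(0, 0, 128).
30% shade:
  R: 0 + 0.3×(0−0) = 0 + 0 = 0 → 0
  G: 0 + 0.3×(0−0) = 0 + 0 = 0 → 0
  B: 128 + 0.3×(0−128) = 128 − 38.4 = 89.6 → 90
  → #00005A
26% shade:
  R: 0 + 0.26×(0−0) = 0 + 0 = 0 → 0
  G: 0 + 0.26×(0−0) = 0 + 0 = 0 → 0
  B: 128 + 0.26×(0−128) = 128 − 33.28 = 94.72 → 95
  → #00005F

#00005A, #00005F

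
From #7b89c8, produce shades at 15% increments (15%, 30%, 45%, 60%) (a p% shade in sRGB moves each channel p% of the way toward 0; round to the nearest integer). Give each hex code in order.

#6974aa, #56608c, #444b6e, #313750

#7b89c8 is rgb(123, 137, 200).
15%: (123 − 18.45 = 104.55→105, 137 − 20.55 = 116.45→116, 200 − 30 = 170→170) → #6974aa
30%: (123 − 36.9 = 86.1→86, 137 − 41.1 = 95.9→96, 200 − 60 = 140→140) → #56608c
45%: (123 − 55.35 = 67.65→68, 137 − 61.65 = 75.35→75, 200 − 90 = 110→110) → #444b6e
60%: (123 − 73.8 = 49.2→49, 137 − 82.2 = 54.8→55, 200 − 120 = 80→80) → #313750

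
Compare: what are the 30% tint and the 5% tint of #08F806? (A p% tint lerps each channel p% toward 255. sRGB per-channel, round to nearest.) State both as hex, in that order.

#52FA51, #14F812

#08F806 is rgb(8, 248, 6).
30% tint:
  R: 8 + 74.1 = 82.1 → 82
  G: 248 + 0.3×(255−248) = 248 + 2.1 = 250.1 → 250
  B: 6 + 74.7 = 80.7 → 81
  → #52FA51
5% tint:
  R: 8 + 12.35 = 20.35 → 20
  G: 248 + 0.35 = 248.35 → 248
  B: 6 + 12.45 = 18.45 → 18
  → #14F812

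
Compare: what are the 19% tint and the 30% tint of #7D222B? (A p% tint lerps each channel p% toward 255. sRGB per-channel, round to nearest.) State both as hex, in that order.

#964C53, #A4646B

#7D222B is rgb(125, 34, 43).
19% tint:
  R: 125 + 24.7 = 149.7 → 150
  G: 34 + 41.99 = 75.99 → 76
  B: 43 + 0.19×(255−43) = 43 + 40.28 = 83.28 → 83
  → #964C53
30% tint:
  R: 125 + 39 = 164 → 164
  G: 34 + 0.3×(255−34) = 34 + 66.3 = 100.3 → 100
  B: 43 + 0.3×(255−43) = 43 + 63.6 = 106.6 → 107
  → #A4646B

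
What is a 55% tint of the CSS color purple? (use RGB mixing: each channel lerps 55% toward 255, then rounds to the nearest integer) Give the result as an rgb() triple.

rgb(198, 140, 198)

CSS purple is rgb(128, 0, 128).
A 55% tint moves each channel 55% toward 255:
  R: 128 + 0.55×(255−128) = 128 + 69.85 = 197.85 → 198
  G: 0 + 0.55×(255−0) = 0 + 140.25 = 140.25 → 140
  B: 128 + 0.55×(255−128) = 128 + 69.85 = 197.85 → 198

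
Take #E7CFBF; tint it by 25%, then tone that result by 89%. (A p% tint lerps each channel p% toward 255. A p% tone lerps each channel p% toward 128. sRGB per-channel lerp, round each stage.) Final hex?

#8C8A89

#E7CFBF is rgb(231, 207, 191).
Per channel, c → c + 0.25(255 − c):
  R: 231 + 6 = 237 → 237
  G: 207 + 0.25×(255−207) = 207 + 12 = 219 → 219
  B: 191 + 0.25×(255−191) = 191 + 16 = 207 → 207
After the tint: rgb(237, 219, 207) = #EDDBCF.
Lerp each channel 89% toward 128:
  R: 237 − 97.01 = 139.99 → 140
  G: 219 + 0.89×(128−219) = 219 − 80.99 = 138.01 → 138
  B: 207 − 70.31 = 136.69 → 137
rgb(140, 138, 137) = #8C8A89.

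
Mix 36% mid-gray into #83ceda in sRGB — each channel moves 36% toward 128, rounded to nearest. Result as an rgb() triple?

#83ceda is rgb(131, 206, 218).
A 36% tone moves each channel 36% toward 128:
  R: 131 − 1.08 = 129.92 → 130
  G: 206 − 28.08 = 177.92 → 178
  B: 218 − 32.4 = 185.6 → 186

rgb(130, 178, 186)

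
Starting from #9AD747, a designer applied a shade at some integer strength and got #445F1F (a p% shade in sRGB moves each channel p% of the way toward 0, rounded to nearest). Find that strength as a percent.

#9AD747 is rgb(154, 215, 71); #445F1F is rgb(68, 95, 31).
On the G channel (widest range): 95 ≈ 215 + (p/100)(0 − 215), so p ≈ 100×(95 − 215)/(0 − 215) = -12000/-215 = 55.81.
p = 56 reproduces all three channels after rounding.

56%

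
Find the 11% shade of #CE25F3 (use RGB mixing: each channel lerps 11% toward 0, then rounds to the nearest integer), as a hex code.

#CE25F3 is rgb(206, 37, 243).
Lerp each channel 11% toward 0:
  R: 206 + 0.11×(0−206) = 206 − 22.66 = 183.34 → 183
  G: 37 + 0.11×(0−37) = 37 − 4.07 = 32.93 → 33
  B: 243 + 0.11×(0−243) = 243 − 26.73 = 216.27 → 216
rgb(183, 33, 216) = #B721D8.

#B721D8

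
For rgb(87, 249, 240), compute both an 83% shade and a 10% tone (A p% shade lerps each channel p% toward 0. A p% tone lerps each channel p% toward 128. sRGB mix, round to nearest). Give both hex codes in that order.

#0F2A29, #5BEDE5

83% shade:
  R: 87 − 72.21 = 14.79 → 15
  G: 249 + 0.83×(0−249) = 249 − 206.67 = 42.33 → 42
  B: 240 − 199.2 = 40.8 → 41
  → #0F2A29
10% tone:
  R: 87 + 4.1 = 91.1 → 91
  G: 249 − 12.1 = 236.9 → 237
  B: 240 − 11.2 = 228.8 → 229
  → #5BEDE5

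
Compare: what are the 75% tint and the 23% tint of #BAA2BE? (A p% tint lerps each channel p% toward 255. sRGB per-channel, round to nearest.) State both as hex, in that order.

#BAA2BE is rgb(186, 162, 190).
75% tint:
  R: 186 + 51.75 = 237.75 → 238
  G: 162 + 0.75×(255−162) = 162 + 69.75 = 231.75 → 232
  B: 190 + 48.75 = 238.75 → 239
  → #EEE8EF
23% tint:
  R: 186 + 0.23×(255−186) = 186 + 15.87 = 201.87 → 202
  G: 162 + 21.39 = 183.39 → 183
  B: 190 + 0.23×(255−190) = 190 + 14.95 = 204.95 → 205
  → #CAB7CD

#EEE8EF, #CAB7CD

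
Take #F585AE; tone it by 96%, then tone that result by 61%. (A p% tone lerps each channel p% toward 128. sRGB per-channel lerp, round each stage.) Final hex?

#828081

#F585AE is rgb(245, 133, 174).
A 96% tone moves each channel 96% toward 128:
  R: 245 + 0.96×(128−245) = 245 − 112.32 = 132.68 → 133
  G: 133 − 4.8 = 128.2 → 128
  B: 174 + 0.96×(128−174) = 174 − 44.16 = 129.84 → 130
After the tone: rgb(133, 128, 130) = #858082.
Lerp each channel 61% toward 128:
  R: 133 + 0.61×(128−133) = 133 − 3.05 = 129.95 → 130
  G: 128 + 0.61×(128−128) = 128 + 0 = 128 → 128
  B: 130 + 0.61×(128−130) = 130 − 1.22 = 128.78 → 129
rgb(130, 128, 129) = #828081.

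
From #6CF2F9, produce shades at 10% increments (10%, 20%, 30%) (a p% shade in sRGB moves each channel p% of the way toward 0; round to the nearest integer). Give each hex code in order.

#6CF2F9 is rgb(108, 242, 249).
10%: (108 − 10.8 = 97.2→97, 242 − 24.2 = 217.8→218, 249 − 24.9 = 224.1→224) → #61DAE0
20%: (108 − 21.6 = 86.4→86, 242 − 48.4 = 193.6→194, 249 − 49.8 = 199.2→199) → #56C2C7
30%: (108 − 32.4 = 75.6→76, 242 − 72.6 = 169.4→169, 249 − 74.7 = 174.3→174) → #4CA9AE

#61DAE0, #56C2C7, #4CA9AE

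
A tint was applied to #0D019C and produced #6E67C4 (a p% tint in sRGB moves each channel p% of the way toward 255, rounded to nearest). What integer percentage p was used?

#0D019C is rgb(13, 1, 156); #6E67C4 is rgb(110, 103, 196).
On the G channel (widest range): 103 ≈ 1 + (p/100)(255 − 1), so p ≈ 100×(103 − 1)/(255 − 1) = 10200/254 = 40.16.
p = 40 reproduces all three channels after rounding.

40%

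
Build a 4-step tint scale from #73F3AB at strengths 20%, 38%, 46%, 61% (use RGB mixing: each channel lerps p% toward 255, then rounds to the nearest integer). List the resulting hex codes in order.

#73F3AB is rgb(115, 243, 171).
20%: (115 + 28 = 143→143, 243 + 2.4 = 245.4→245, 171 + 16.8 = 187.8→188) → #8FF5BC
38%: (115 + 53.2 = 168.2→168, 243 + 4.56 = 247.56→248, 171 + 31.92 = 202.92→203) → #A8F8CB
46%: (115 + 64.4 = 179.4→179, 243 + 5.52 = 248.52→249, 171 + 38.64 = 209.64→210) → #B3F9D2
61%: (115 + 85.4 = 200.4→200, 243 + 7.32 = 250.32→250, 171 + 51.24 = 222.24→222) → #C8FADE

#8FF5BC, #A8F8CB, #B3F9D2, #C8FADE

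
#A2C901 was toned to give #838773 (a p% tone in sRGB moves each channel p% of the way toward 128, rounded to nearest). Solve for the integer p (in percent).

90%

#A2C901 is rgb(162, 201, 1); #838773 is rgb(131, 135, 115).
On the B channel (widest range): 115 ≈ 1 + (p/100)(128 − 1), so p ≈ 100×(115 − 1)/(128 − 1) = 11400/127 = 89.76.
p = 90 reproduces all three channels after rounding.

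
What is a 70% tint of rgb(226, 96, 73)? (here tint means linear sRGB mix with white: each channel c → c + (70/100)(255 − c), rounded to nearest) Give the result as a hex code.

#f6cfc8

A 70% tint moves each channel 70% toward 255:
  R: 226 + 0.7×(255−226) = 226 + 20.3 = 246.3 → 246
  G: 96 + 0.7×(255−96) = 96 + 111.3 = 207.3 → 207
  B: 73 + 0.7×(255−73) = 73 + 127.4 = 200.4 → 200
rgb(246, 207, 200) = #f6cfc8.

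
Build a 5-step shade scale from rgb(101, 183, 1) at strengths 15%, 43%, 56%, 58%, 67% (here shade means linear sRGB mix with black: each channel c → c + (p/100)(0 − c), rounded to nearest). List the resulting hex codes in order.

#569C01, #3A6801, #2C5100, #2A4D00, #213C00

15%: (101 − 15.15 = 85.85→86, 183 − 27.45 = 155.55→156, 1→1) → #569C01
43%: (101 − 43.43 = 57.57→58, 183 − 78.69 = 104.31→104, 1→1) → #3A6801
56%: (101 − 56.56 = 44.44→44, 183 − 102.48 = 80.52→81, 1 − 0.56 = 0.44→0) → #2C5100
58%: (101 − 58.58 = 42.42→42, 183 − 106.14 = 76.86→77, 1 − 0.58 = 0.42→0) → #2A4D00
67%: (101 − 67.67 = 33.33→33, 183 − 122.61 = 60.39→60, 1 − 0.67 = 0.33→0) → #213C00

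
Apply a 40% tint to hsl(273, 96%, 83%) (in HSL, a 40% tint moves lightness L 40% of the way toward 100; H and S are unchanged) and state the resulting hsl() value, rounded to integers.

hsl(273, 96%, 90%)

L moves 40% from 83 toward 100: 83 + 6.8 = 89.8 → 90.
H and S are unchanged.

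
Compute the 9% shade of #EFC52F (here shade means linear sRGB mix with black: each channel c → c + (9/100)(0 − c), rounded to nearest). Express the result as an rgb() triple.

rgb(217, 179, 43)

#EFC52F is rgb(239, 197, 47).
Lerp each channel 9% toward 0:
  R: 239 + 0.09×(0−239) = 239 − 21.51 = 217.49 → 217
  G: 197 + 0.09×(0−197) = 197 − 17.73 = 179.27 → 179
  B: 47 − 4.23 = 42.77 → 43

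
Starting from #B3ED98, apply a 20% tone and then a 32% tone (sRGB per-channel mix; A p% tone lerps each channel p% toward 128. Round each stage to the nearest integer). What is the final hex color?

#B3ED98 is rgb(179, 237, 152).
A 20% tone moves each channel 20% toward 128:
  R: 179 − 10.2 = 168.8 → 169
  G: 237 − 21.8 = 215.2 → 215
  B: 152 − 4.8 = 147.2 → 147
After the tone: rgb(169, 215, 147) = #A9D793.
A 32% tone moves each channel 32% toward 128:
  R: 169 + 0.32×(128−169) = 169 − 13.12 = 155.88 → 156
  G: 215 − 27.84 = 187.16 → 187
  B: 147 + 0.32×(128−147) = 147 − 6.08 = 140.92 → 141
rgb(156, 187, 141) = #9CBB8D.

#9CBB8D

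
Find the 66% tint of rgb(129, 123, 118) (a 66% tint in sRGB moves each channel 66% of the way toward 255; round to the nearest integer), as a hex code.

Per channel, c → c + 0.66(255 − c):
  R: 129 + 0.66×(255−129) = 129 + 83.16 = 212.16 → 212
  G: 123 + 87.12 = 210.12 → 210
  B: 118 + 0.66×(255−118) = 118 + 90.42 = 208.42 → 208
rgb(212, 210, 208) = #D4D2D0.

#D4D2D0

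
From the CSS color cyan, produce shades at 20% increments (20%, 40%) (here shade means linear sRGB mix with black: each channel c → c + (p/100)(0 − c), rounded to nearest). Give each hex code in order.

#00CCCC, #009999

CSS cyan is rgb(0, 255, 255).
20%: (0→0, 255 − 51 = 204→204, 255 − 51 = 204→204) → #00CCCC
40%: (0→0, 255 − 102 = 153→153, 255 − 102 = 153→153) → #009999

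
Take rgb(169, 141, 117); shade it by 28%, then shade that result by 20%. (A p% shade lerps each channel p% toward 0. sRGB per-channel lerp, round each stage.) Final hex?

#625243

Per channel, c → c + 0.28(0 − c):
  R: 169 − 47.32 = 121.68 → 122
  G: 141 + 0.28×(0−141) = 141 − 39.48 = 101.52 → 102
  B: 117 − 32.76 = 84.24 → 84
After the shade: rgb(122, 102, 84) = #7A6654.
Per channel, c → c + 0.2(0 − c):
  R: 122 − 24.4 = 97.6 → 98
  G: 102 + 0.2×(0−102) = 102 − 20.4 = 81.6 → 82
  B: 84 + 0.2×(0−84) = 84 − 16.8 = 67.2 → 67
rgb(98, 82, 67) = #625243.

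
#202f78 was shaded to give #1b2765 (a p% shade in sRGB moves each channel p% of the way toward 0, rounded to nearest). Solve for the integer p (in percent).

16%

#202f78 is rgb(32, 47, 120); #1b2765 is rgb(27, 39, 101).
On the B channel (widest range): 101 ≈ 120 + (p/100)(0 − 120), so p ≈ 100×(101 − 120)/(0 − 120) = -1900/-120 = 15.83.
p = 16 reproduces all three channels after rounding.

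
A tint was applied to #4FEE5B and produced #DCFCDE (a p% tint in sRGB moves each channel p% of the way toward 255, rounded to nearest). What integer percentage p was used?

80%

#4FEE5B is rgb(79, 238, 91); #DCFCDE is rgb(220, 252, 222).
On the R channel (widest range): 220 ≈ 79 + (p/100)(255 − 79), so p ≈ 100×(220 − 79)/(255 − 79) = 14100/176 = 80.11.
p = 80 reproduces all three channels after rounding.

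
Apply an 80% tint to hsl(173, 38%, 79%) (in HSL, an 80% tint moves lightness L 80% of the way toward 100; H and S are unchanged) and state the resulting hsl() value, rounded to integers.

hsl(173, 38%, 96%)

L moves 80% from 79 toward 100: 79 + 16.8 = 95.8 → 96.
H and S are unchanged.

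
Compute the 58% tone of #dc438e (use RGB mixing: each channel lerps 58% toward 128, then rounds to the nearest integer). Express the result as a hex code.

#dc438e is rgb(220, 67, 142).
Lerp each channel 58% toward 128:
  R: 220 − 53.36 = 166.64 → 167
  G: 67 + 35.38 = 102.38 → 102
  B: 142 − 8.12 = 133.88 → 134
rgb(167, 102, 134) = #a76686.

#a76686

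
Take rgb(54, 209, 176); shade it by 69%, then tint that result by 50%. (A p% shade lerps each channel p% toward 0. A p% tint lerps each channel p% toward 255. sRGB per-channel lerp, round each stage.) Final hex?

#88a09b

Lerp each channel 69% toward 0:
  R: 54 + 0.69×(0−54) = 54 − 37.26 = 16.74 → 17
  G: 209 + 0.69×(0−209) = 209 − 144.21 = 64.79 → 65
  B: 176 − 121.44 = 54.56 → 55
After the shade: rgb(17, 65, 55) = #114137.
Per channel, c → c + 0.5(255 − c):
  R: 17 + 0.5×(255−17) = 17 + 119 = 136 → 136
  G: 65 + 0.5×(255−65) = 65 + 95 = 160 → 160
  B: 55 + 100 = 155 → 155
rgb(136, 160, 155) = #88a09b.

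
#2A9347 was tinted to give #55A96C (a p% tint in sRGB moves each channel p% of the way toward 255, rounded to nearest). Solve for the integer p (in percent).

20%

#2A9347 is rgb(42, 147, 71); #55A96C is rgb(85, 169, 108).
On the R channel (widest range): 85 ≈ 42 + (p/100)(255 − 42), so p ≈ 100×(85 − 42)/(255 − 42) = 4300/213 = 20.19.
p = 20 reproduces all three channels after rounding.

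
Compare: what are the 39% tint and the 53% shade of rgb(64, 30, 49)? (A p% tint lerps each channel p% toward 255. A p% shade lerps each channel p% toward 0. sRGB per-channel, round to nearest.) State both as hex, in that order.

#8a7681, #1e0e17

39% tint:
  R: 64 + 0.39×(255−64) = 64 + 74.49 = 138.49 → 138
  G: 30 + 0.39×(255−30) = 30 + 87.75 = 117.75 → 118
  B: 49 + 80.34 = 129.34 → 129
  → #8a7681
53% shade:
  R: 64 + 0.53×(0−64) = 64 − 33.92 = 30.08 → 30
  G: 30 + 0.53×(0−30) = 30 − 15.9 = 14.1 → 14
  B: 49 − 25.97 = 23.03 → 23
  → #1e0e17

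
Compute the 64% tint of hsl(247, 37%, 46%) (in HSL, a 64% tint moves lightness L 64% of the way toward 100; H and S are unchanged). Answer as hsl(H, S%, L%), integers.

hsl(247, 37%, 81%)

L moves 64% from 46 toward 100: 46 + 34.56 = 80.56 → 81.
H and S are unchanged.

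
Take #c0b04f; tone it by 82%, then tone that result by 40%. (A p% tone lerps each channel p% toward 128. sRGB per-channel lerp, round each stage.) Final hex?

#87857b

#c0b04f is rgb(192, 176, 79).
Per channel, c → c + 0.82(128 − c):
  R: 192 − 52.48 = 139.52 → 140
  G: 176 + 0.82×(128−176) = 176 − 39.36 = 136.64 → 137
  B: 79 + 0.82×(128−79) = 79 + 40.18 = 119.18 → 119
After the tone: rgb(140, 137, 119) = #8c8977.
A 40% tone moves each channel 40% toward 128:
  R: 140 + 0.4×(128−140) = 140 − 4.8 = 135.2 → 135
  G: 137 + 0.4×(128−137) = 137 − 3.6 = 133.4 → 133
  B: 119 + 0.4×(128−119) = 119 + 3.6 = 122.6 → 123
rgb(135, 133, 123) = #87857b.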